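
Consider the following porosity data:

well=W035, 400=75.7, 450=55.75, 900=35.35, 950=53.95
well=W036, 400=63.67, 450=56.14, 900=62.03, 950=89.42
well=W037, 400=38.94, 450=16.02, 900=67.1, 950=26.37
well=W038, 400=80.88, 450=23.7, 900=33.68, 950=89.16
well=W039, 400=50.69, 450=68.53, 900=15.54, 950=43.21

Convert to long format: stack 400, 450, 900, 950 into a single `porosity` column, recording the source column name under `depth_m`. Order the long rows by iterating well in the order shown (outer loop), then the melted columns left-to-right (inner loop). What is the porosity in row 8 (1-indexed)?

89.42

20 rows total (5 × 4). Row 8: index ⌊(8-1)/4⌋ = 1 into well → W036; (8-1) mod 4 = 3 into the melted columns → 950.
So row 8 is (W036, 950, 89.42); porosity = 89.42.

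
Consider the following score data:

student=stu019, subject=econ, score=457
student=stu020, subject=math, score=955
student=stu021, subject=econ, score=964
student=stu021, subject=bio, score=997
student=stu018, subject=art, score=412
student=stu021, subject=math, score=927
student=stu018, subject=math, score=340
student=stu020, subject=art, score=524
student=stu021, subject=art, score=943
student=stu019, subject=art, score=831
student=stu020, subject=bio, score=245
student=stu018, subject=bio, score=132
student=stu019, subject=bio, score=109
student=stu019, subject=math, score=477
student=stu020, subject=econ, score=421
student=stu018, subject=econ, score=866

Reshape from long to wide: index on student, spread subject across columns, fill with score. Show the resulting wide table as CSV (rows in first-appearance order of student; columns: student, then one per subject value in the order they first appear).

student,econ,math,bio,art
stu019,457,477,109,831
stu020,421,955,245,524
stu021,964,927,997,943
stu018,866,340,132,412

Columns: student plus the 4 distinct subject values (econ, math, bio, art).
For example, row stu019 column econ takes score=457 from the long row (stu019, econ).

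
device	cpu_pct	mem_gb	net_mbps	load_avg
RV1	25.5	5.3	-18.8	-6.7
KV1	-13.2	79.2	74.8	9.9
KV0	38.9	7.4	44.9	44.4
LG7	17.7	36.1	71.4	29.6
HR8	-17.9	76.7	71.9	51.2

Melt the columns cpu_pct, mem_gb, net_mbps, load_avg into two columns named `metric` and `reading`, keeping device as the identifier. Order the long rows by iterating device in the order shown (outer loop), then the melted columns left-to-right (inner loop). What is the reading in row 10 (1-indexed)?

7.4

20 rows total (5 × 4). Row 10: index ⌊(10-1)/4⌋ = 2 into device → KV0; (10-1) mod 4 = 1 into the melted columns → mem_gb.
So row 10 is (KV0, mem_gb, 7.4); reading = 7.4.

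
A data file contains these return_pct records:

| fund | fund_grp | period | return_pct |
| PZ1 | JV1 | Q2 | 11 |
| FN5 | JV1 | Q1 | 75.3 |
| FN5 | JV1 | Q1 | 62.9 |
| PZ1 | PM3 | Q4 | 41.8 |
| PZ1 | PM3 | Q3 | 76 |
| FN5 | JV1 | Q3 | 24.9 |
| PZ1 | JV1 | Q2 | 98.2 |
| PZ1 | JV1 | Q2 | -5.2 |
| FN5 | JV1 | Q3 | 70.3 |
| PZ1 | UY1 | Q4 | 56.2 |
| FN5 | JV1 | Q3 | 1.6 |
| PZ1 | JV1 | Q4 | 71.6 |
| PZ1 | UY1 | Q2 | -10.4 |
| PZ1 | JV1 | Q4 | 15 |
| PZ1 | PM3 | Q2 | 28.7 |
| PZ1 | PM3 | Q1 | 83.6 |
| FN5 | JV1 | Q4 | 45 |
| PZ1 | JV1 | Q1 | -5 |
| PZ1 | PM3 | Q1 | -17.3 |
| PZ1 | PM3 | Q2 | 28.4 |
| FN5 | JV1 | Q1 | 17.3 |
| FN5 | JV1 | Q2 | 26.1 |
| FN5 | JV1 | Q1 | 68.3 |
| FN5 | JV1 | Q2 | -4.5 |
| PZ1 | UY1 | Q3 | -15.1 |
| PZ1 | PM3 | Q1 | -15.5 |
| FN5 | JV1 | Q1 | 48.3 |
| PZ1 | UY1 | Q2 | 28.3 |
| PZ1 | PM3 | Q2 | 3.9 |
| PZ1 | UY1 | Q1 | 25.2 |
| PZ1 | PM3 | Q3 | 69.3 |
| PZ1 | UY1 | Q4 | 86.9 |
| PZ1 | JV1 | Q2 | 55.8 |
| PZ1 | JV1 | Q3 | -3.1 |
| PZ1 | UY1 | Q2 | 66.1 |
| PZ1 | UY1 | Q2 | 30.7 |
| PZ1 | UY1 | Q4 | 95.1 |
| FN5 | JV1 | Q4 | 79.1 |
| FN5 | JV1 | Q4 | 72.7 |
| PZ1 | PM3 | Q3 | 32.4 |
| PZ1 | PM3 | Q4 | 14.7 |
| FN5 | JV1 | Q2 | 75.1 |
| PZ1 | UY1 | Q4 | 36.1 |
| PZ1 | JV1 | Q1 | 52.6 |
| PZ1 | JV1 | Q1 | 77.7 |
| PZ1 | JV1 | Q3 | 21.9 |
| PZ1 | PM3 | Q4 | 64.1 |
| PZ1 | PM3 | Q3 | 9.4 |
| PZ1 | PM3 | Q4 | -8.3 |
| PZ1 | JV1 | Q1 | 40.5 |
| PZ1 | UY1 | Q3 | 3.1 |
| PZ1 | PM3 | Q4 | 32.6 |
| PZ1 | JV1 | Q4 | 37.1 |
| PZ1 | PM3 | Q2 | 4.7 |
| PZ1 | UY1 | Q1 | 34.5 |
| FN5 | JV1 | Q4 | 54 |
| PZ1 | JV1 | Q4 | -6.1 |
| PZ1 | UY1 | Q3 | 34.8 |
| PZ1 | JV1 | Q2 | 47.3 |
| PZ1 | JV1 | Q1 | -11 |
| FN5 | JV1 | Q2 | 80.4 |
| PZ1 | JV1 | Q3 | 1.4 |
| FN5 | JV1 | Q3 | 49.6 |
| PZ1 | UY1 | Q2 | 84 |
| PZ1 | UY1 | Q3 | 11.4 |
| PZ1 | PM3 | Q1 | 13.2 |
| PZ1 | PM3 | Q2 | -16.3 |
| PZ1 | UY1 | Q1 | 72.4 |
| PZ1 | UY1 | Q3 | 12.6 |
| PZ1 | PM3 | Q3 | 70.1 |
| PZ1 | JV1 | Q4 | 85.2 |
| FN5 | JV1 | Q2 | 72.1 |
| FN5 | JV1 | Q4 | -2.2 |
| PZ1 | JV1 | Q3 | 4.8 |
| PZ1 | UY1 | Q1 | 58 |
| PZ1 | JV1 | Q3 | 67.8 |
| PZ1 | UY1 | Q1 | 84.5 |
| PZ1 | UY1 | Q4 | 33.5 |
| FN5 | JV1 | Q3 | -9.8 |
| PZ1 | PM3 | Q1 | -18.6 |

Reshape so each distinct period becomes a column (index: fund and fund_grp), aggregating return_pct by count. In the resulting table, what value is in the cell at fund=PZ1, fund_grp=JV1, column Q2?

5

Rows with fund=PZ1, fund_grp=JV1 and period=Q2: return_pct values are 11, 98.2, -5.2, 55.8, 47.3.
5 rows match — count = 5.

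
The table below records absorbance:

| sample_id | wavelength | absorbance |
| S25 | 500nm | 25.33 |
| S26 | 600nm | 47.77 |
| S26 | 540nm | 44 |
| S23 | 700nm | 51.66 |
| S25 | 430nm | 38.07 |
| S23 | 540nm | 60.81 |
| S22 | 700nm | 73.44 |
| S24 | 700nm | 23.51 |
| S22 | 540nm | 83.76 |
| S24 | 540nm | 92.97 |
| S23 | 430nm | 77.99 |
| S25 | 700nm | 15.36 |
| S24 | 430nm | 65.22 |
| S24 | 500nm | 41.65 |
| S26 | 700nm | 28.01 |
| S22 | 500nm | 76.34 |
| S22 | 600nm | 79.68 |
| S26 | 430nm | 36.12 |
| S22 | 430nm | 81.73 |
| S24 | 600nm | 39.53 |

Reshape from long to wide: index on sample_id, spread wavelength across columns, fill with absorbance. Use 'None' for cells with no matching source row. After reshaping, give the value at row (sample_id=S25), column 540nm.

None

No long-format row has sample_id=S25 and wavelength=540nm, so the cell is None.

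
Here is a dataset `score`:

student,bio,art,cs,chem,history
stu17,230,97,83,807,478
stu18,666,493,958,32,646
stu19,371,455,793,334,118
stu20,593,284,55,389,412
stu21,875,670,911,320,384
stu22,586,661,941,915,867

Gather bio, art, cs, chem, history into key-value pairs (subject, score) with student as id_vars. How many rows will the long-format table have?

6 student values × 5 melted columns = 30 rows.

30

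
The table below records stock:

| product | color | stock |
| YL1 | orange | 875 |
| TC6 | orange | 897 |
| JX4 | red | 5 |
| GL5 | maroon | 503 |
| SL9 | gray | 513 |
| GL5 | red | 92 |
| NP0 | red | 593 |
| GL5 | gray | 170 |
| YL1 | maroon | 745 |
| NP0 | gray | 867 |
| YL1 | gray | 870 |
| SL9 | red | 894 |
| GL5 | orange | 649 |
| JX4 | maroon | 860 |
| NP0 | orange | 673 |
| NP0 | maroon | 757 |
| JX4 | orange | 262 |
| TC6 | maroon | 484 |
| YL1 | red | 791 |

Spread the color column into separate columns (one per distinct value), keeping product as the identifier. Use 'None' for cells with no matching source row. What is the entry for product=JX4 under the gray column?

None

No long-format row has product=JX4 and color=gray, so the cell is None.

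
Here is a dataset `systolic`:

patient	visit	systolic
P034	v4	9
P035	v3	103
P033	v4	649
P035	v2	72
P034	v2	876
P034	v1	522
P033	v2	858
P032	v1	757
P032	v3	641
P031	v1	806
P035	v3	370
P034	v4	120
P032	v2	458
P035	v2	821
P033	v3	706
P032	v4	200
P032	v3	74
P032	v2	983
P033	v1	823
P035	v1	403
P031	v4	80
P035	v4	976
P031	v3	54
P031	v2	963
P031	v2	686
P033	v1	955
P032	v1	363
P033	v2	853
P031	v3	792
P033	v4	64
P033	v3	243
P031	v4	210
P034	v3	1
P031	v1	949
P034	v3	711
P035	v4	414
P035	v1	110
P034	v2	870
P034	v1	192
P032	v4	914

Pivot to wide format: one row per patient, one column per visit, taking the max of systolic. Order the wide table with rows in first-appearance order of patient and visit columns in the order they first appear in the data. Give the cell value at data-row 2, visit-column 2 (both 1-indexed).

370

With rows in first-appearance order of patient, row 2 is patient=P035. visit columns in first-appearance order: v4, v3, v2, v1; column 2 is v3.
Long rows with patient=P035, visit=v3: max(103, 370) = 370.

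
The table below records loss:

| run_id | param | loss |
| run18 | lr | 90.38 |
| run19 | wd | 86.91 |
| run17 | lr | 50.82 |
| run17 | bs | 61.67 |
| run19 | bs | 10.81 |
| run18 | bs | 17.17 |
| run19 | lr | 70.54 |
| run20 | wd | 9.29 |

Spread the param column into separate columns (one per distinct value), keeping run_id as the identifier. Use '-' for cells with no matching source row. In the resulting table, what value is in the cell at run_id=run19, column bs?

The long row with run_id=run19, param=bs has loss=10.81.

10.81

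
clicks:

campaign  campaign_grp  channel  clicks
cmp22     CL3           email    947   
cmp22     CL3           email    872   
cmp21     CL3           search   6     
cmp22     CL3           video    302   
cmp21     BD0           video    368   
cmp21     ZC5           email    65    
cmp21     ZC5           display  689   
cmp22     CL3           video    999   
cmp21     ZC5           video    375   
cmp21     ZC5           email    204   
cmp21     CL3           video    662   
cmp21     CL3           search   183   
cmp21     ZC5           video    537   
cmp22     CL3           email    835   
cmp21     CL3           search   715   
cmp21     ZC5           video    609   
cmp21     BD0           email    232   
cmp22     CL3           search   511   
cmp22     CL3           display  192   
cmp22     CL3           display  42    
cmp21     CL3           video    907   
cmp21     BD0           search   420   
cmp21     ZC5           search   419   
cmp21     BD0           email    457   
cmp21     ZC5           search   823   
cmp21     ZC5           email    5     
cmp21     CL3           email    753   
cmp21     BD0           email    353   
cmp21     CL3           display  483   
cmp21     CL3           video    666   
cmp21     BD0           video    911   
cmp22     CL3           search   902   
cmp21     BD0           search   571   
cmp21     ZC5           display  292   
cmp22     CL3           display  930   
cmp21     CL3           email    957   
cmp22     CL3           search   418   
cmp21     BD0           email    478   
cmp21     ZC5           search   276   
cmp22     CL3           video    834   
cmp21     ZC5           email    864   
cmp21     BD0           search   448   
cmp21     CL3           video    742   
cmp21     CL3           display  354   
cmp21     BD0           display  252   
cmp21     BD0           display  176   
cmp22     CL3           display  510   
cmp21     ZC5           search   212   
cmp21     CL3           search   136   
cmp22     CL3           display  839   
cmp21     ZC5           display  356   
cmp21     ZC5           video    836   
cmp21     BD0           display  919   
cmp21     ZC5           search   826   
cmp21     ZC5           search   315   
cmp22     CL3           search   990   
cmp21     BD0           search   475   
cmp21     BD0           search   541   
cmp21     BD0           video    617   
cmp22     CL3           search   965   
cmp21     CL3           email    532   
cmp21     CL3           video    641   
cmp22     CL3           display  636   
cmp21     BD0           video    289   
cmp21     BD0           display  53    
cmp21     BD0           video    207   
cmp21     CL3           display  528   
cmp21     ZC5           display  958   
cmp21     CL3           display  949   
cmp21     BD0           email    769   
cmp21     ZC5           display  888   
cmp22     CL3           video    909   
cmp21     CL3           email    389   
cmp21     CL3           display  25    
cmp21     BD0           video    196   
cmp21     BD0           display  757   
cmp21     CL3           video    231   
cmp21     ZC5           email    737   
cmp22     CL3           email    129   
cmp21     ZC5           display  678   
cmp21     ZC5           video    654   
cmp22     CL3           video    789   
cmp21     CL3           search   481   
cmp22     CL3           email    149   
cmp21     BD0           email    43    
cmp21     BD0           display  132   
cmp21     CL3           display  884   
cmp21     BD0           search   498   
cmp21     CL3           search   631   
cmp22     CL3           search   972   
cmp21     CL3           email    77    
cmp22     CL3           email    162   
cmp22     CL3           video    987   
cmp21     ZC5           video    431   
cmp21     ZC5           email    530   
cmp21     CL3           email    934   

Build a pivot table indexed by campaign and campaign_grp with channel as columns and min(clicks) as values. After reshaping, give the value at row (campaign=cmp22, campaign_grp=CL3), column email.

Rows with campaign=cmp22, campaign_grp=CL3 and channel=email: clicks values are 947, 872, 835, 129, 149, 162.
min(947, 872, 835, 129, 149, 162) = 129.

129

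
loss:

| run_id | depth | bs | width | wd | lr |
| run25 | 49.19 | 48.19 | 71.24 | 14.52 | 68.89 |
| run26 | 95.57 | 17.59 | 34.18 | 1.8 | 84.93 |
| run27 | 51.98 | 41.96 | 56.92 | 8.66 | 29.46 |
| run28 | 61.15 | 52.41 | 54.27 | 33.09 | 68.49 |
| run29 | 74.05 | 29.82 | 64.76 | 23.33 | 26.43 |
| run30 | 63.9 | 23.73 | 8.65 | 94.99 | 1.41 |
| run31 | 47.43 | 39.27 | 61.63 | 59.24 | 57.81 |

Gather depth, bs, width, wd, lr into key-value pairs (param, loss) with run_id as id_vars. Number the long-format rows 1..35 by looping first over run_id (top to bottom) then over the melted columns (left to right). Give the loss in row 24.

23.33

35 rows total (7 × 5). Row 24: index ⌊(24-1)/5⌋ = 4 into run_id → run29; (24-1) mod 5 = 3 into the melted columns → wd.
So row 24 is (run29, wd, 23.33); loss = 23.33.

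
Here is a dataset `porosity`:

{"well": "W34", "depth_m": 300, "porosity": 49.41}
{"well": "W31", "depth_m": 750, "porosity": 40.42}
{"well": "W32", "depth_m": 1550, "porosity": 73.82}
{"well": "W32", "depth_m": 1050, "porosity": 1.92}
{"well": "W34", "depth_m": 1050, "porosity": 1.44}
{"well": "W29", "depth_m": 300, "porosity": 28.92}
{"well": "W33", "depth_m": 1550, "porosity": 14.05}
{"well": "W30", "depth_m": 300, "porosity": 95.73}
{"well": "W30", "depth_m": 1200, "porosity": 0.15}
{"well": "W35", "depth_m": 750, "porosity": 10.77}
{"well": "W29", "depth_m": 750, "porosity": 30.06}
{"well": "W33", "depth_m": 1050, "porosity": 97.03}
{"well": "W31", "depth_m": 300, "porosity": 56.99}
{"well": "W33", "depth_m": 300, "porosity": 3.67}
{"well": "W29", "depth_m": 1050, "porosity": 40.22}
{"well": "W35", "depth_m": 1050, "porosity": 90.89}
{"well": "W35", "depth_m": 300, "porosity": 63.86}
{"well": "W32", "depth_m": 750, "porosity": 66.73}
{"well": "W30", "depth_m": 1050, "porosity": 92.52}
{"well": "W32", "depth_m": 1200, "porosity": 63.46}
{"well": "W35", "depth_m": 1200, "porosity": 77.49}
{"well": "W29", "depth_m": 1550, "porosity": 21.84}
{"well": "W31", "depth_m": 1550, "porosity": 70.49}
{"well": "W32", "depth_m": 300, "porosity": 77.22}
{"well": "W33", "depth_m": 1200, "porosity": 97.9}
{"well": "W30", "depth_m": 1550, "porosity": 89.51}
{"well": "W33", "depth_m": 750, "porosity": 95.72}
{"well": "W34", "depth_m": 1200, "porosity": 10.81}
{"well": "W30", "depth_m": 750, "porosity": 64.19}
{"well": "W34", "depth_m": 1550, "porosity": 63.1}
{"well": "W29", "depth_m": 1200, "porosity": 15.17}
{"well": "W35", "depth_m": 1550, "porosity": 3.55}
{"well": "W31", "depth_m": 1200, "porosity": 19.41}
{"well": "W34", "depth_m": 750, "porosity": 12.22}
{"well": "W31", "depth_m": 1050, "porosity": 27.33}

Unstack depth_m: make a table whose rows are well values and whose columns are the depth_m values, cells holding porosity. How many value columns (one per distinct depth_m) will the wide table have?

5

5 distinct depth_m values: 300, 750, 1050, 1200, 1550.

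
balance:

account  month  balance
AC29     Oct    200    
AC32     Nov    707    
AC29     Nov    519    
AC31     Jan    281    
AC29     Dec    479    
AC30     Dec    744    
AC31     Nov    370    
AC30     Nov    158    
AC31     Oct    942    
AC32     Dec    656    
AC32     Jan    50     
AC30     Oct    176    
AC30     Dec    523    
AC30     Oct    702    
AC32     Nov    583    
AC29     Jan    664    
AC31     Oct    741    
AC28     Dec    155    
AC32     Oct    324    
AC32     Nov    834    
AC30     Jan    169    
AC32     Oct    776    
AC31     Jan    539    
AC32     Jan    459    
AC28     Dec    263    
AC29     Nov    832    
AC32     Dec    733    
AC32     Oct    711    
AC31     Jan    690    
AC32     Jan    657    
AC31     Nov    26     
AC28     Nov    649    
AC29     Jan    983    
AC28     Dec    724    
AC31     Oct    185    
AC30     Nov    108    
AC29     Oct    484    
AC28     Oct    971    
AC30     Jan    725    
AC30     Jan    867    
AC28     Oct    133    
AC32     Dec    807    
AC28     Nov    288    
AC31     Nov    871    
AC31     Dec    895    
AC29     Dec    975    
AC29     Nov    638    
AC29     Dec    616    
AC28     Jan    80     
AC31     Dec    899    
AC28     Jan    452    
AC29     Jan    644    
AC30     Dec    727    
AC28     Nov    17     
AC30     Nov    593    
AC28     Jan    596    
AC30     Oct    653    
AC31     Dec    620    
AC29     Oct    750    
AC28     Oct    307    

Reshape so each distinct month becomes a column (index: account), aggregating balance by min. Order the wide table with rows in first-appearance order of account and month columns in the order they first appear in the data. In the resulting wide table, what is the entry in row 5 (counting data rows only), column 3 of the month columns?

With rows in first-appearance order of account, row 5 is account=AC28. month columns in first-appearance order: Oct, Nov, Jan, Dec; column 3 is Jan.
Long rows with account=AC28, month=Jan: min(80, 452, 596) = 80.

80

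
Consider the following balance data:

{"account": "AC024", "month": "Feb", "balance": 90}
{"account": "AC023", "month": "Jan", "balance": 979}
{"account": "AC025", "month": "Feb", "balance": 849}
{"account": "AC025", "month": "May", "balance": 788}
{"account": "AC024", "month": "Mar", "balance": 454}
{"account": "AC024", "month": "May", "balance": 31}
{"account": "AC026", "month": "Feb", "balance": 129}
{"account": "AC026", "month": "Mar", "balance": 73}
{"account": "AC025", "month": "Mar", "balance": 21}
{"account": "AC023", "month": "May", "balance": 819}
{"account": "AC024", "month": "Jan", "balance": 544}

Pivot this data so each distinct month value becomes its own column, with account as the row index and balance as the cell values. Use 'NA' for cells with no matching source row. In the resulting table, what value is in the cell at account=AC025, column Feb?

849

The long row with account=AC025, month=Feb has balance=849.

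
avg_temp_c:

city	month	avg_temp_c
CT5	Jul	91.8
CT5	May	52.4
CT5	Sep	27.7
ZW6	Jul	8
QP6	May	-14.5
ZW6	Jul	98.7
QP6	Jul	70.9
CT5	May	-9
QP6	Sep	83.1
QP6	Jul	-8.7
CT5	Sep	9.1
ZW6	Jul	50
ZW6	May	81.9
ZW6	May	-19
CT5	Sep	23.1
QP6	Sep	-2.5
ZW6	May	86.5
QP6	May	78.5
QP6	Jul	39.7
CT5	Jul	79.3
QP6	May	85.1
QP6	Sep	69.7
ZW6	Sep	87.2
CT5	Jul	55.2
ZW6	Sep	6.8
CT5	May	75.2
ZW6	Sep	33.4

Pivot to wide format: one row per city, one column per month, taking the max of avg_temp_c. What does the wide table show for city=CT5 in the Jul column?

91.8

Rows with city=CT5 and month=Jul: avg_temp_c values are 91.8, 79.3, 55.2.
max(91.8, 79.3, 55.2) = 91.8.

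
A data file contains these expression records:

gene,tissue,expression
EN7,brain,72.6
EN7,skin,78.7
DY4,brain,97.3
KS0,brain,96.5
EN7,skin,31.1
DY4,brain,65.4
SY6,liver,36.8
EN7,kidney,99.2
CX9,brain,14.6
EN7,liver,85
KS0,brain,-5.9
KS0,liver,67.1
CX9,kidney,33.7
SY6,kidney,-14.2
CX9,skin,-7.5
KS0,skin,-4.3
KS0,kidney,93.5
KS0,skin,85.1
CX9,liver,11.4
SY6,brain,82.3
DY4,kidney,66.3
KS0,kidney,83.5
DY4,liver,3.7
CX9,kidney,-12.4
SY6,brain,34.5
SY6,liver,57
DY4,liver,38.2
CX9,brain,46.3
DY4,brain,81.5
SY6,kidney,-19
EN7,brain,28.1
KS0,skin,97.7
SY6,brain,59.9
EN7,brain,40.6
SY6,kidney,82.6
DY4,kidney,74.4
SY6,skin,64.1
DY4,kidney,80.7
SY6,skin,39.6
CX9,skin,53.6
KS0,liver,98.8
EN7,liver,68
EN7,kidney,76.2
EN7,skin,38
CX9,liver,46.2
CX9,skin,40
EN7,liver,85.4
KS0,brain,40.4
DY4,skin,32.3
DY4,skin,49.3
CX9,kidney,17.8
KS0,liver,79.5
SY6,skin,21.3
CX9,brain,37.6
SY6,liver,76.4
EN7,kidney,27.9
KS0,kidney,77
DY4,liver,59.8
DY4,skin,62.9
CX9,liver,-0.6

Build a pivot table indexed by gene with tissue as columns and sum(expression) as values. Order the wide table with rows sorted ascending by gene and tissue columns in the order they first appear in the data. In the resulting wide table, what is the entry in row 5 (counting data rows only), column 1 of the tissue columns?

With rows sorted ascending by gene, row 5 is gene=SY6. tissue columns in first-appearance order: brain, skin, liver, kidney; column 1 is brain.
Long rows with gene=SY6, tissue=brain: 82.3 + 34.5 + 59.9 = 176.7.

176.7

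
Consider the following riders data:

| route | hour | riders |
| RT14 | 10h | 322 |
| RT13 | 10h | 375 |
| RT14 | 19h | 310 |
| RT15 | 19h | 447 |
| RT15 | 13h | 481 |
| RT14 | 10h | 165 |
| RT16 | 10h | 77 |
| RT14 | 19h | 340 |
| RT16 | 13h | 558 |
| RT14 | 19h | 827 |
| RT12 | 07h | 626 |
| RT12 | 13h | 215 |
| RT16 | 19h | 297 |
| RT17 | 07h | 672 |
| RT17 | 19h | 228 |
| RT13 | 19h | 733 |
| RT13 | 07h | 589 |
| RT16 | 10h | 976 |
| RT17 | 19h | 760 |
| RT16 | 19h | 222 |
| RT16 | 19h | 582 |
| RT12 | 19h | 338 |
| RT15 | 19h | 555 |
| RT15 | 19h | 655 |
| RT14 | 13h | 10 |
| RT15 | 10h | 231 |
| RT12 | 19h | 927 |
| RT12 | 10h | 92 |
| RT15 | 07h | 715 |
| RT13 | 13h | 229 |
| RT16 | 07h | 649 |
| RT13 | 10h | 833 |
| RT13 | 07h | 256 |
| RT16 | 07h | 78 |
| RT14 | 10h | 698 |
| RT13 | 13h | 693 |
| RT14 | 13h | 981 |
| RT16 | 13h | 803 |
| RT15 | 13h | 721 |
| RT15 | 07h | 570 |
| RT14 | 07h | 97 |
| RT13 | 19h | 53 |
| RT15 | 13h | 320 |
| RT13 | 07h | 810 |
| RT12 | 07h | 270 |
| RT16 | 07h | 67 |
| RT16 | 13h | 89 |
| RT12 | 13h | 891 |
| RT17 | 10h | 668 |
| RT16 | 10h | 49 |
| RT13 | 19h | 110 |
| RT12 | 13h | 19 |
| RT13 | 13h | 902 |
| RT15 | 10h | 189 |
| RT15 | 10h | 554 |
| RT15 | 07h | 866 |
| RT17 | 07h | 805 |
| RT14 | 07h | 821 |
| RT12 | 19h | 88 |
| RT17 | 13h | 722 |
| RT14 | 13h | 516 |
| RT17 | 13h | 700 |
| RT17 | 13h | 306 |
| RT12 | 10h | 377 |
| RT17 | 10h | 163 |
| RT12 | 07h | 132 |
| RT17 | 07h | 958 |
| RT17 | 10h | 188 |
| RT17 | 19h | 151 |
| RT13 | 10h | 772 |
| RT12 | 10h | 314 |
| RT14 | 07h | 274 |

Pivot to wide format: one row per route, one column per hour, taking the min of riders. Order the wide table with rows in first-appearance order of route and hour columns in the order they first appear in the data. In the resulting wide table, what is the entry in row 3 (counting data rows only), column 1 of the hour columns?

189

With rows in first-appearance order of route, row 3 is route=RT15. hour columns in first-appearance order: 10h, 19h, 13h, 07h; column 1 is 10h.
Long rows with route=RT15, hour=10h: min(231, 189, 554) = 189.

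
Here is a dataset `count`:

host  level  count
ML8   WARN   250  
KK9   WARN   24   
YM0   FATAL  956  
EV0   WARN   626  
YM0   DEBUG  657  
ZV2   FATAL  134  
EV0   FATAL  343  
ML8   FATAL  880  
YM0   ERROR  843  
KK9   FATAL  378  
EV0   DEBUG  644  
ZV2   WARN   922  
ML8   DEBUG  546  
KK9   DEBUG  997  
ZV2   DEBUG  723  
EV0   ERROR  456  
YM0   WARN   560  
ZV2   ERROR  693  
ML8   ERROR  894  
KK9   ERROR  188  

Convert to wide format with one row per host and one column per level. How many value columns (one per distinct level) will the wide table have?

4

4 distinct level values: WARN, FATAL, ERROR, DEBUG.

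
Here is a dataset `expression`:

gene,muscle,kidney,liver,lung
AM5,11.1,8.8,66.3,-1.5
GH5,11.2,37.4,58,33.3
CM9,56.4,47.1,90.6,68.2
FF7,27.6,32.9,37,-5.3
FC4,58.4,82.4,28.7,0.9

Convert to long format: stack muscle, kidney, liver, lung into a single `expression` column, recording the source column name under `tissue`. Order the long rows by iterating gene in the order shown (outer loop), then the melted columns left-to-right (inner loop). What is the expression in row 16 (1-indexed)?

20 rows total (5 × 4). Row 16: index ⌊(16-1)/4⌋ = 3 into gene → FF7; (16-1) mod 4 = 3 into the melted columns → lung.
So row 16 is (FF7, lung, -5.3); expression = -5.3.

-5.3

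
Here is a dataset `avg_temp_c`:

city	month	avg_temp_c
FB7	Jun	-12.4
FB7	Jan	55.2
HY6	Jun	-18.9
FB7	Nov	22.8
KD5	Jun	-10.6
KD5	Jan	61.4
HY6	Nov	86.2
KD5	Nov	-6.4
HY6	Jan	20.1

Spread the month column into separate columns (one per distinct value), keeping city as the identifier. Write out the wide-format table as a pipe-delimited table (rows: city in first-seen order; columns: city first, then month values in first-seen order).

Columns: city plus the 3 distinct month values (Jun, Jan, Nov).
For example, row FB7 column Jun takes avg_temp_c=-12.4 from the long row (FB7, Jun).

| city | Jun | Jan | Nov |
| FB7 | -12.4 | 55.2 | 22.8 |
| HY6 | -18.9 | 20.1 | 86.2 |
| KD5 | -10.6 | 61.4 | -6.4 |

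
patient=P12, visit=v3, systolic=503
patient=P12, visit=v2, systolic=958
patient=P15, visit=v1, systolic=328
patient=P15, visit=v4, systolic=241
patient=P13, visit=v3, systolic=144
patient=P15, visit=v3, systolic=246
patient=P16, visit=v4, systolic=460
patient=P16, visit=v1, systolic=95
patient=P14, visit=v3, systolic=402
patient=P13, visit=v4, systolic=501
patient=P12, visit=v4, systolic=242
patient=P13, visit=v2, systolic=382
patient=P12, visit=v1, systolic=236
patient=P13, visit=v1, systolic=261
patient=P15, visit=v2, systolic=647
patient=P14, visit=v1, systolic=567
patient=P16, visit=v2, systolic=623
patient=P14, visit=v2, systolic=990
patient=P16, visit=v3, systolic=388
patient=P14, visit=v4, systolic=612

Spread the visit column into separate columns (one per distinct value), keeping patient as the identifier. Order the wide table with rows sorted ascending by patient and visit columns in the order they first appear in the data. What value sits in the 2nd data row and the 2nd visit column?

382

With rows sorted ascending by patient, row 2 is patient=P13. visit columns in first-appearance order: v3, v2, v1, v4; column 2 is v2.
Long rows with patient=P13, visit=v2: systolic = 382.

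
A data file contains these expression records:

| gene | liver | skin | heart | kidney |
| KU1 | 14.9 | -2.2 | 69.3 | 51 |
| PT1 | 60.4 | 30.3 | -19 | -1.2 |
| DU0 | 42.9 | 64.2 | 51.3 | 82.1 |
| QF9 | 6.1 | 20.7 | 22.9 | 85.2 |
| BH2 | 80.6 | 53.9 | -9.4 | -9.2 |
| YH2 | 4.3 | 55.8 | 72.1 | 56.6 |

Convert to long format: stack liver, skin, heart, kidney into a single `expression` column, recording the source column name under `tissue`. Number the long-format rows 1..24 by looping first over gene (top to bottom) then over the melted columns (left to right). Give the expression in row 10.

24 rows total (6 × 4). Row 10: index ⌊(10-1)/4⌋ = 2 into gene → DU0; (10-1) mod 4 = 1 into the melted columns → skin.
So row 10 is (DU0, skin, 64.2); expression = 64.2.

64.2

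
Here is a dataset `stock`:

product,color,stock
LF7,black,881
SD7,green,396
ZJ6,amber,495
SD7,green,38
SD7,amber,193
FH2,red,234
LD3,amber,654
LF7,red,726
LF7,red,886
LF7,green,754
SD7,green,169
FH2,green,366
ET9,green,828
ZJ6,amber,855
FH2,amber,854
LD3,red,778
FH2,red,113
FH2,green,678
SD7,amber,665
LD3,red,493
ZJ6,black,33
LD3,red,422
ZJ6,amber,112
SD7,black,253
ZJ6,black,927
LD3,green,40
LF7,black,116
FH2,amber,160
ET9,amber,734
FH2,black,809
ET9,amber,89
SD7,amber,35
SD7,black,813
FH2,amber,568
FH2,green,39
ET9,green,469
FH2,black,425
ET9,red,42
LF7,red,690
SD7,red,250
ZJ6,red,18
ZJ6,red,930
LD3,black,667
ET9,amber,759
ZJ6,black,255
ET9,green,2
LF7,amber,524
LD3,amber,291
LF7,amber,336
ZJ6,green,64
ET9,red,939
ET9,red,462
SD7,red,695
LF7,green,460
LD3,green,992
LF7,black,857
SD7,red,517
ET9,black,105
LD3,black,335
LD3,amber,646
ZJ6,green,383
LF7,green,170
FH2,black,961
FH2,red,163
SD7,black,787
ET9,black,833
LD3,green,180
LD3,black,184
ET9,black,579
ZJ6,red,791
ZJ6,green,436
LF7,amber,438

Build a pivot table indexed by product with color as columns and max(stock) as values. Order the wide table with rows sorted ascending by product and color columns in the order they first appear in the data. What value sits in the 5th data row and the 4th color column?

695

With rows sorted ascending by product, row 5 is product=SD7. color columns in first-appearance order: black, green, amber, red; column 4 is red.
Long rows with product=SD7, color=red: max(250, 695, 517) = 695.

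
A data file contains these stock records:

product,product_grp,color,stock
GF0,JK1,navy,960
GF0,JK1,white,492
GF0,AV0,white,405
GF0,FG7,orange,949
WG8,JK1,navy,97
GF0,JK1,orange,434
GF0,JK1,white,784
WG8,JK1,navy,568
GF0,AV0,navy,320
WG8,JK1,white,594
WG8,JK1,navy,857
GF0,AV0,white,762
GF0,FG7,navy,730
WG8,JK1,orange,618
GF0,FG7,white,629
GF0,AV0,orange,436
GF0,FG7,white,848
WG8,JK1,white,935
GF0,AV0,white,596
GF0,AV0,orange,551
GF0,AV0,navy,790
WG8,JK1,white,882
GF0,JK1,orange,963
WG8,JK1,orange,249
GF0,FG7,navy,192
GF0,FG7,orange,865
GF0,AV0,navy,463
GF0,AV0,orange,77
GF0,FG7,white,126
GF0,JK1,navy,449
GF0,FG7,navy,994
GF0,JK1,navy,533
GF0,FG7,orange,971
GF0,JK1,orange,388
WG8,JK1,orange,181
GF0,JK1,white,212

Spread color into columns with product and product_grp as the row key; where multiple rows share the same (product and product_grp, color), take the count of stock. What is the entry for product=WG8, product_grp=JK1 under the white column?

Rows with product=WG8, product_grp=JK1 and color=white: stock values are 594, 935, 882.
3 rows match — count = 3.

3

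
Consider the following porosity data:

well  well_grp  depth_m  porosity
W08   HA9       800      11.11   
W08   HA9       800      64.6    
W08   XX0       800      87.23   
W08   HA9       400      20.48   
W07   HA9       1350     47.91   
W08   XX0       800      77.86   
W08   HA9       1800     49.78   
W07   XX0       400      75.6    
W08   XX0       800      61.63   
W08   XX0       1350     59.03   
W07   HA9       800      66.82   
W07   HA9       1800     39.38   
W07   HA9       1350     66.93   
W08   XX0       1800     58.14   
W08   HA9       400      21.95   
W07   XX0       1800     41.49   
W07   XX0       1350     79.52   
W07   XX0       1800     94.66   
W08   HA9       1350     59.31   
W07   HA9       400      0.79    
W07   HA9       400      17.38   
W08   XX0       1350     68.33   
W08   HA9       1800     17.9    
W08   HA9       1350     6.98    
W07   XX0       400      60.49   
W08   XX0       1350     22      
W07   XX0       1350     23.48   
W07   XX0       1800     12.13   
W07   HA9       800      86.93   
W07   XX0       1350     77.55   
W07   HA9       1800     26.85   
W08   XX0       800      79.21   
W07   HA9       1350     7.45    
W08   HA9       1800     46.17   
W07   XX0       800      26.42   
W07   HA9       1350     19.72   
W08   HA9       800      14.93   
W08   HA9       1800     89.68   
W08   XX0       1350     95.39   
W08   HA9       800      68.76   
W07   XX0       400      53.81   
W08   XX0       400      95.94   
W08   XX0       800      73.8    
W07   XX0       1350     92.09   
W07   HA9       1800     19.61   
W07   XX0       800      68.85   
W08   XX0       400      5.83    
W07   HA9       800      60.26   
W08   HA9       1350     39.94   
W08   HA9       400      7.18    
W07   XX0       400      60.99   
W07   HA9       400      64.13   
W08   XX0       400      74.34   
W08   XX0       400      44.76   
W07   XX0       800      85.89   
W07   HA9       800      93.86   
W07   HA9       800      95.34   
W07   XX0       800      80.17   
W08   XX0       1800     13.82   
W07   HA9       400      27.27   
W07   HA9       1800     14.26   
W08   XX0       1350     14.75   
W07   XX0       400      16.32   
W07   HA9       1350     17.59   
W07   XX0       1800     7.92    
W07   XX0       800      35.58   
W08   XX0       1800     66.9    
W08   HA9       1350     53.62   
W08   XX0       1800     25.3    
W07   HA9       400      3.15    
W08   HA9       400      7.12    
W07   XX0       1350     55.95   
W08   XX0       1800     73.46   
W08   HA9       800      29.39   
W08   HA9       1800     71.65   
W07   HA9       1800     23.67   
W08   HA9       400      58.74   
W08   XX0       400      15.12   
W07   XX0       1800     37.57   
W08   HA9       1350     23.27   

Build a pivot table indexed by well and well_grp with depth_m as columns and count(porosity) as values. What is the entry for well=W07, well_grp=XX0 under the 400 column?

Rows with well=W07, well_grp=XX0 and depth_m=400: porosity values are 75.6, 60.49, 53.81, 60.99, 16.32.
5 rows match — count = 5.

5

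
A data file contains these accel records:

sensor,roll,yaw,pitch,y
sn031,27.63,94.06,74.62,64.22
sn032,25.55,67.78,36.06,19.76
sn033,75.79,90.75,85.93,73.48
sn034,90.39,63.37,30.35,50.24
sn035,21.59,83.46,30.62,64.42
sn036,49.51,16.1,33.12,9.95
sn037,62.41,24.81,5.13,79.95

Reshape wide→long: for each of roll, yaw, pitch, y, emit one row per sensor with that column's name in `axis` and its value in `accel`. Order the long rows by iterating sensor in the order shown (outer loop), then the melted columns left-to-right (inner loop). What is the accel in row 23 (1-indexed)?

28 rows total (7 × 4). Row 23: index ⌊(23-1)/4⌋ = 5 into sensor → sn036; (23-1) mod 4 = 2 into the melted columns → pitch.
So row 23 is (sn036, pitch, 33.12); accel = 33.12.

33.12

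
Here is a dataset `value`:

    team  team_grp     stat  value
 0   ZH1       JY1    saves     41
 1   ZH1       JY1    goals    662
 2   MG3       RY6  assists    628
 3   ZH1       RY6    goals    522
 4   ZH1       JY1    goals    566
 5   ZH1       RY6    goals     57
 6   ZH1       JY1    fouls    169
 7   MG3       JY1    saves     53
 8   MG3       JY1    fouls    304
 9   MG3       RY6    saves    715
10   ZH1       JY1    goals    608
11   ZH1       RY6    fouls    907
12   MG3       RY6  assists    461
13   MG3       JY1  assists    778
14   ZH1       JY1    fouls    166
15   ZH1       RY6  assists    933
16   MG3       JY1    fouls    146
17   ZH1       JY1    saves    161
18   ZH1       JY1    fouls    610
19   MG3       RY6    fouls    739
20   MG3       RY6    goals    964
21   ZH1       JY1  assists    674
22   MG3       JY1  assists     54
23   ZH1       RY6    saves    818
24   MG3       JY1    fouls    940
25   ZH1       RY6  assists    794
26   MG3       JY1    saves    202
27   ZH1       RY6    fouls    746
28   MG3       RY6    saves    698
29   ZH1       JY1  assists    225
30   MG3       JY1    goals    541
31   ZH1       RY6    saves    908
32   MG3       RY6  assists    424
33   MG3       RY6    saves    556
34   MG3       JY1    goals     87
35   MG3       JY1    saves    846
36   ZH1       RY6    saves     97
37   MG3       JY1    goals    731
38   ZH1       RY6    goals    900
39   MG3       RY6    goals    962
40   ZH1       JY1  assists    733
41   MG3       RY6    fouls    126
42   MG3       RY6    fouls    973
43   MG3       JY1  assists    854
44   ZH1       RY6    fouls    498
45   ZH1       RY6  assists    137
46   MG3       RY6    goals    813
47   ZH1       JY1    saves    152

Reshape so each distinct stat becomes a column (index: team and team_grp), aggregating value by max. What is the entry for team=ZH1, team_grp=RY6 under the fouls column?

Rows with team=ZH1, team_grp=RY6 and stat=fouls: value values are 907, 746, 498.
max(907, 746, 498) = 907.

907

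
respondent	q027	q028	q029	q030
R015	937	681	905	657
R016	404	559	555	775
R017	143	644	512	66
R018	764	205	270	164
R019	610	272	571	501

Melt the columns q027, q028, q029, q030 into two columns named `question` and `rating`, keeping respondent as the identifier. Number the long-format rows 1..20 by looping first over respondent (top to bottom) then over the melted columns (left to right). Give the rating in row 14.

205

20 rows total (5 × 4). Row 14: index ⌊(14-1)/4⌋ = 3 into respondent → R018; (14-1) mod 4 = 1 into the melted columns → q028.
So row 14 is (R018, q028, 205); rating = 205.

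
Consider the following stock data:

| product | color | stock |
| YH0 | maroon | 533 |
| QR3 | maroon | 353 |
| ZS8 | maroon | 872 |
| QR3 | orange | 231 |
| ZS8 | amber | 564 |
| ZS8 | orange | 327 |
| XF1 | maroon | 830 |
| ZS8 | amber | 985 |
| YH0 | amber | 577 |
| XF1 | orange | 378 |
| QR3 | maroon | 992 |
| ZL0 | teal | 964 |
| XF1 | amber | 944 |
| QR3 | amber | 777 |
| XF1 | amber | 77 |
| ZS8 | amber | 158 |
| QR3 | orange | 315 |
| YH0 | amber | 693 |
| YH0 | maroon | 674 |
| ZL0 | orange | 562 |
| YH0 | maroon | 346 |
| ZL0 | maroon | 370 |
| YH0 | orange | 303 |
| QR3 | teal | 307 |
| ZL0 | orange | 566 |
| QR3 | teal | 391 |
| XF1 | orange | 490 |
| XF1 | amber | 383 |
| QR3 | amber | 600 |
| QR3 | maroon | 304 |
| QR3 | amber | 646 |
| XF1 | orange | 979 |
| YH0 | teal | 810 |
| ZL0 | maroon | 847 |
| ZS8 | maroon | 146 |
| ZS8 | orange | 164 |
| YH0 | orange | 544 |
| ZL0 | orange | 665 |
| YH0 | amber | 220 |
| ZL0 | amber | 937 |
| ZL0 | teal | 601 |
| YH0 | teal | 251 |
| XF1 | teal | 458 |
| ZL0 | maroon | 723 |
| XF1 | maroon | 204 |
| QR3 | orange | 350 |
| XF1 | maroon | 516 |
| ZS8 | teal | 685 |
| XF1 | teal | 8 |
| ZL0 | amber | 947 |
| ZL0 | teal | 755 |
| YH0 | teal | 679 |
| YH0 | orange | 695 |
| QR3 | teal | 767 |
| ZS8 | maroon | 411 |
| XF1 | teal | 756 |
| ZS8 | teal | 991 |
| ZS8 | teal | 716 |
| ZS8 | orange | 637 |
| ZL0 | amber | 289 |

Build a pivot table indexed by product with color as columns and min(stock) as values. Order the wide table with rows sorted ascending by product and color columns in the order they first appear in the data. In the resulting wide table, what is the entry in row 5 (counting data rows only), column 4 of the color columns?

With rows sorted ascending by product, row 5 is product=ZS8. color columns in first-appearance order: maroon, orange, amber, teal; column 4 is teal.
Long rows with product=ZS8, color=teal: min(685, 991, 716) = 685.

685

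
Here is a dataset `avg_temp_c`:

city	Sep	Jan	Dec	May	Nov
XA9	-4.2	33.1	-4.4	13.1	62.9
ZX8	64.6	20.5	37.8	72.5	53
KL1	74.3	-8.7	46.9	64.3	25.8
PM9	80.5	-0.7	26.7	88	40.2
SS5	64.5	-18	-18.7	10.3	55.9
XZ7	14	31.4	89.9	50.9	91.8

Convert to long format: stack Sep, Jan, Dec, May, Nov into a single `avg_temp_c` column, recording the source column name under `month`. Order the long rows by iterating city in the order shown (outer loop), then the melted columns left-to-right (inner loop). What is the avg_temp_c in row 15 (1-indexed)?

30 rows total (6 × 5). Row 15: index ⌊(15-1)/5⌋ = 2 into city → KL1; (15-1) mod 5 = 4 into the melted columns → Nov.
So row 15 is (KL1, Nov, 25.8); avg_temp_c = 25.8.

25.8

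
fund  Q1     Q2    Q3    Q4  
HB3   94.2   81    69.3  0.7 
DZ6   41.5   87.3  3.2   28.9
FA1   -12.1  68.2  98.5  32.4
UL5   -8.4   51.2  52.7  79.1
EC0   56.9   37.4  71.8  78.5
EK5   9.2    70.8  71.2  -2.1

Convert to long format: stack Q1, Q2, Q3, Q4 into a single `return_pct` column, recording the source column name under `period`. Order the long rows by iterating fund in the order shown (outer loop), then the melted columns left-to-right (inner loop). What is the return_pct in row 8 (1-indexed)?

28.9

24 rows total (6 × 4). Row 8: index ⌊(8-1)/4⌋ = 1 into fund → DZ6; (8-1) mod 4 = 3 into the melted columns → Q4.
So row 8 is (DZ6, Q4, 28.9); return_pct = 28.9.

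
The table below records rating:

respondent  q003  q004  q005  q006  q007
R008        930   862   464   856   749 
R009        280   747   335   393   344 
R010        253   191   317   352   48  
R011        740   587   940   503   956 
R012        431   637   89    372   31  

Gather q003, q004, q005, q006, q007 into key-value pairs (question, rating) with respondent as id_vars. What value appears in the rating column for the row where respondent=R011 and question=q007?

956

Unpivoting turns each (respondent, wide-column) pair into one long row.
The wide cell at row R011, column q007 holds 956, so the long row (R011, q007) has rating=956.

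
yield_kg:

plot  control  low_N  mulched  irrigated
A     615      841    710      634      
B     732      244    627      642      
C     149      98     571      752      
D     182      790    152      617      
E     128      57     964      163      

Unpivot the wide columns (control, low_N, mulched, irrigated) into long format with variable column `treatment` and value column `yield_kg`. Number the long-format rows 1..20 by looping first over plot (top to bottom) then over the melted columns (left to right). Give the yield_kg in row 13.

20 rows total (5 × 4). Row 13: index ⌊(13-1)/4⌋ = 3 into plot → D; (13-1) mod 4 = 0 into the melted columns → control.
So row 13 is (D, control, 182); yield_kg = 182.

182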